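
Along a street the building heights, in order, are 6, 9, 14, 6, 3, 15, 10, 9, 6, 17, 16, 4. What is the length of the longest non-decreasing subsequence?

5

Let dp[i] be the length of the longest such subsequence ending at index i:
i:      1  2  3  4  5  6  7  8  9 10 11 12
a[i]:   6  9 14  6  3 15 10  9  6 17 16  4
dp:     1  2  3  2  1  4  3  3  3  5  5  2
Maximum dp value is 5.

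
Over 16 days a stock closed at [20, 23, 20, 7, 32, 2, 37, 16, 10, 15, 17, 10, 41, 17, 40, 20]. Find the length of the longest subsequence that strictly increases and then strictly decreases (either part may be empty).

inc[i] = longest strictly increasing subsequence ending at i; dec[i] = longest strictly decreasing subsequence starting at i:
i:      1  2  3  4  5  6  7  8  9 10 11 12 13 14 15 16
a[i]:  20 23 20  7 32  2 37 16 10 15 17 10 41 17 40 20
inc:    1  2  1  1  3  1  4  2  2  3  4  2  5  4  5  5
dec:    4  5  4  2  4  1  4  3  1  2  2  1  3  1  2  1
Best peak at i=7 (value 37): inc=4, dec=4, length 4+4−1 = 7.

7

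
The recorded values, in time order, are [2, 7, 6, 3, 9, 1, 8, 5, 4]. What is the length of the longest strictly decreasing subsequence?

4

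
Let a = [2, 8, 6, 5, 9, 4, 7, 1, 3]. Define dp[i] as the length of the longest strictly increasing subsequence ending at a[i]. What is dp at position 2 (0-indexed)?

dp[i] = 1 + max{dp[j] : j<i, a[j]<a[i]} (or 1 if no such j):
i:     0 1 2 3 4 5 6 7 8
a[i]:  2 8 6 5 9 4 7 1 3
dp:    1 2 2 2 3 2 3 1 2
At index 2 the value is 2.

2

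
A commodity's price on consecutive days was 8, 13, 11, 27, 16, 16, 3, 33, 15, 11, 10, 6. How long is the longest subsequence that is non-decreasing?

Let dp[i] be the length of the longest such subsequence ending at index i:
i:      1  2  3  4  5  6  7  8  9 10 11 12
a[i]:   8 13 11 27 16 16  3 33 15 11 10  6
dp:     1  2  2  3  3  4  1  5  3  3  2  2
Maximum dp value is 5.

5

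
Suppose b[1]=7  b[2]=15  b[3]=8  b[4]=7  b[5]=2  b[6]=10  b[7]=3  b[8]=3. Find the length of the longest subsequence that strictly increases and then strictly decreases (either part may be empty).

inc[i] = longest strictly increasing subsequence ending at i; dec[i] = longest strictly decreasing subsequence starting at i:
i:      1  2  3  4  5  6  7  8
b[i]:   7 15  8  7  2 10  3  3
inc:    1  2  2  1  1  3  2  2
dec:    2  4  3  2  1  2  1  1
Best peak at i=2 (value 15): inc=2, dec=4, length 2+4−1 = 5.

5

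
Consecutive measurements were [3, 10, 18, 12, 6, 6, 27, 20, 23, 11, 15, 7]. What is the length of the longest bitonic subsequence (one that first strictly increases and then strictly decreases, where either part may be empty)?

inc[i] = longest strictly increasing subsequence ending at i; dec[i] = longest strictly decreasing subsequence starting at i:
i:      1  2  3  4  5  6  7  8  9 10 11 12
a[i]:   3 10 18 12  6  6 27 20 23 11 15  7
inc:    1  2  3  3  2  2  4  4  5  3  4  3
dec:    1  2  4  3  1  1  4  3  3  2  2  1
Best peak at i=7 (value 27): inc=4, dec=4, length 4+4−1 = 7.

7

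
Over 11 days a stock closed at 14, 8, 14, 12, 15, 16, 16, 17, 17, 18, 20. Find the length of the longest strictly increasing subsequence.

Track the smallest tail for each achievable length (strict):
14 → extends → [14]
8 → replaces 14 → [8]
14 → extends → [8, 14]
12 → replaces 14 → [8, 12]
15 → extends → [8, 12, 15]
16 → extends → [8, 12, 15, 16]
16 → already a tail → [8, 12, 15, 16]
17 → extends → [8, 12, 15, 16, 17]
17 → already a tail → [8, 12, 15, 16, 17]
18 → extends → [8, 12, 15, 16, 17, 18]
20 → extends → [8, 12, 15, 16, 17, 18, 20]
Seven tails, so the longest strictly increasing subsequence has length 7 (e.g. 8, 14, 15, 16, 17, 18, 20).

7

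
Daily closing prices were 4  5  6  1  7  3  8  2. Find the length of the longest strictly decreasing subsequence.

Let dp[i] be the longest strictly decreasing subsequence ending at i:
i:     1 2 3 4 5 6 7 8
a[i]:  4 5 6 1 7 3 8 2
dp:    1 1 1 2 1 2 1 3
Maximum is 3.

3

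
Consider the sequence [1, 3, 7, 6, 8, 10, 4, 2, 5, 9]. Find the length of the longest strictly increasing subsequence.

Let dp[i] be the length of the longest such subsequence ending at index i:
i:      1  2  3  4  5  6  7  8  9 10
a[i]:   1  3  7  6  8 10  4  2  5  9
dp:     1  2  3  3  4  5  3  2  4  5
Maximum dp value is 5.

5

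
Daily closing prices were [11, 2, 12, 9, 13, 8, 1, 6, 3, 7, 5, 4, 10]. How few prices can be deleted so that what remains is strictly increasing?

Fewest deletions = n − (longest strictly increasing subsequence).
Patience tails:
11 → extends → [11]
2 → replaces 11 → [2]
12 → extends → [2, 12]
9 → replaces 12 → [2, 9]
13 → extends → [2, 9, 13]
8 → replaces 9 → [2, 8, 13]
1 → replaces 2 → [1, 8, 13]
6 → replaces 8 → [1, 6, 13]
3 → replaces 6 → [1, 3, 13]
7 → replaces 13 → [1, 3, 7]
5 → replaces 7 → [1, 3, 5]
4 → replaces 5 → [1, 3, 4]
10 → extends → [1, 3, 4, 10]
Longest strictly increasing subsequence has length 4, so deletions = 13 − 4 = 9.

9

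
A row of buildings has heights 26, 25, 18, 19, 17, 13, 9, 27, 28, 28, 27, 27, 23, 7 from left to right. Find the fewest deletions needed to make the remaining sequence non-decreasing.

9

Fewest deletions = n − (longest non-decreasing subsequence).
Patience tails:
26 → extends → [26]
25 → replaces 26 → [25]
18 → replaces 25 → [18]
19 → extends → [18, 19]
17 → replaces 18 → [17, 19]
13 → replaces 17 → [13, 19]
9 → replaces 13 → [9, 19]
27 → extends → [9, 19, 27]
28 → extends → [9, 19, 27, 28]
28 → extends → [9, 19, 27, 28, 28]
27 → replaces 28 → [9, 19, 27, 27, 28]
27 → replaces 28 → [9, 19, 27, 27, 27]
23 → replaces 27 → [9, 19, 23, 27, 27]
7 → replaces 9 → [7, 19, 23, 27, 27]
Longest non-decreasing subsequence has length 5, so deletions = 14 − 5 = 9.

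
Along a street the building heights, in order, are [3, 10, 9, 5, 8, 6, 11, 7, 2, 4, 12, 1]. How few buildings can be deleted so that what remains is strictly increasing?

7

Fewest deletions = n − (longest strictly increasing subsequence).
i:      1  2  3  4  5  6  7  8  9 10 11 12
a[i]:   3 10  9  5  8  6 11  7  2  4 12  1
dp:     1  2  2  2  3  3  4  4  1  2  5  1
max dp = 5, so deletions = 12 − 5 = 7.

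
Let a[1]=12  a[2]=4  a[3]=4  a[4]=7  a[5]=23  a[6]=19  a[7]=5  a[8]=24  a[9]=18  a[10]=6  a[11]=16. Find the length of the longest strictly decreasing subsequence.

Negate each value so 'decreasing' becomes 'increasing', then run patience tails on the negated sequence:
-12 → extends → [-12]
-4 → extends → [-12, -4]
-4 → already a tail → [-12, -4]
-7 → replaces -4 → [-12, -7]
-23 → replaces -12 → [-23, -7]
-19 → replaces -7 → [-23, -19]
-5 → extends → [-23, -19, -5]
-24 → replaces -23 → [-24, -19, -5]
-18 → replaces -5 → [-24, -19, -18]
-6 → extends → [-24, -19, -18, -6]
-16 → replaces -6 → [-24, -19, -18, -16]
Four tails, so the longest strictly decreasing subsequence of the original has length 4.

4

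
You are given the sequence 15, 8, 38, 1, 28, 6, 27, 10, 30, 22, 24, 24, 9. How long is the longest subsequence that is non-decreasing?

6

Track the smallest tail for each achievable length (allowing ties):
15 → extends → [15]
8 → replaces 15 → [8]
38 → extends → [8, 38]
1 → replaces 8 → [1, 38]
28 → replaces 38 → [1, 28]
6 → replaces 28 → [1, 6]
27 → extends → [1, 6, 27]
10 → replaces 27 → [1, 6, 10]
30 → extends → [1, 6, 10, 30]
22 → replaces 30 → [1, 6, 10, 22]
24 → extends → [1, 6, 10, 22, 24]
24 → extends → [1, 6, 10, 22, 24, 24]
9 → replaces 10 → [1, 6, 9, 22, 24, 24]
Six tails, so the longest non-decreasing subsequence has length 6 (e.g. 1, 6, 10, 22, 24, 24).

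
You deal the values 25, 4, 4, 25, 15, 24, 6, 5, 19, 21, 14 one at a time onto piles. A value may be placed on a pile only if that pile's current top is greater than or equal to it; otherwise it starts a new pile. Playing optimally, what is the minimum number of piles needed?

4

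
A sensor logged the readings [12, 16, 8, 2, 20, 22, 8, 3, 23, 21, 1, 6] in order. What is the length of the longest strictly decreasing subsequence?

Negate each value so 'decreasing' becomes 'increasing', then run patience tails on the negated sequence:
-12 → extends → [-12]
-16 → replaces -12 → [-16]
-8 → extends → [-16, -8]
-2 → extends → [-16, -8, -2]
-20 → replaces -16 → [-20, -8, -2]
-22 → replaces -20 → [-22, -8, -2]
-8 → already a tail → [-22, -8, -2]
-3 → replaces -2 → [-22, -8, -3]
-23 → replaces -22 → [-23, -8, -3]
-21 → replaces -8 → [-23, -21, -3]
-1 → extends → [-23, -21, -3, -1]
-6 → replaces -3 → [-23, -21, -6, -1]
Four tails, so the longest strictly decreasing subsequence of the original has length 4.

4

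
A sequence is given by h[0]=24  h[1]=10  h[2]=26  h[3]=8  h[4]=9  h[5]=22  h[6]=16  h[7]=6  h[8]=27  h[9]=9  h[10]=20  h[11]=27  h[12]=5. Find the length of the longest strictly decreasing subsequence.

Let dp[i] be the longest strictly decreasing subsequence ending at i:
i:      0  1  2  3  4  5  6  7  8  9 10 11 12
h[i]:  24 10 26  8  9 22 16  6 27  9 20 27  5
dp:     1  2  1  3  3  2  3  4  1  4  3  1  5
Maximum is 5.

5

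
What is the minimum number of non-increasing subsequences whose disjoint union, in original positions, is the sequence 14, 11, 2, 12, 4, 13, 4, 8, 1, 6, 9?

4

The minimum number of non-increasing subsequences covering a sequence equals the length of its longest strictly increasing subsequence.
LIS length is 4 (e.g. 2, 4, 8, 9), so 4 piles are needed.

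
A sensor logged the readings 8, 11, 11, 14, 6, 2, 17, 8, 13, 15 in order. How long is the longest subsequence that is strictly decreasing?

Negate each value so 'decreasing' becomes 'increasing', then run patience tails on the negated sequence:
-8 → extends → [-8]
-11 → replaces -8 → [-11]
-11 → already a tail → [-11]
-14 → replaces -11 → [-14]
-6 → extends → [-14, -6]
-2 → extends → [-14, -6, -2]
-17 → replaces -14 → [-17, -6, -2]
-8 → replaces -6 → [-17, -8, -2]
-13 → replaces -8 → [-17, -13, -2]
-15 → replaces -13 → [-17, -15, -2]
Three tails, so the longest strictly decreasing subsequence of the original has length 3.

3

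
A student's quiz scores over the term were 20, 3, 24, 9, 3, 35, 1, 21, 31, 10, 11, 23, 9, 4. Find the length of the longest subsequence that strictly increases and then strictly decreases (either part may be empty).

inc[i] = longest strictly increasing subsequence ending at i; dec[i] = longest strictly decreasing subsequence starting at i:
i:      1  2  3  4  5  6  7  8  9 10 11 12 13 14
a[i]:  20  3 24  9  3 35  1 21 31 10 11 23  9  4
inc:    1  1  2  2  1  3  1  3  4  3  4  5  2  2
dec:    4  2  5  3  2  5  1  4  4  3  3  3  2  1
Best peak at i=6 (value 35): inc=3, dec=5, length 3+5−1 = 7.

7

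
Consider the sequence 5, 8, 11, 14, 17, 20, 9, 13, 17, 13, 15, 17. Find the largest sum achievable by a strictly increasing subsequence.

75

Let S[i] be the best sum of a strictly increasing subsequence ending at i:
i:      1  2  3  4  5  6  7  8  9 10 11 12
a[i]:   5  8 11 14 17 20  9 13 17 13 15 17
S:      5 13 24 38 55 75 22 37 55 37 53 70
Maximum is 75 (e.g. 5 + 8 + 11 + 14 + 17 + 20).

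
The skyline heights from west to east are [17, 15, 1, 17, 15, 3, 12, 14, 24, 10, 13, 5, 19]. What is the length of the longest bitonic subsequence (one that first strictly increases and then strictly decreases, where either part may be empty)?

7

inc[i] = longest strictly increasing subsequence ending at i; dec[i] = longest strictly decreasing subsequence starting at i:
i:      1  2  3  4  5  6  7  8  9 10 11 12 13
a[i]:  17 15  1 17 15  3 12 14 24 10 13  5 19
inc:    1  1  1  2  2  2  3  4  5  3  4  3  5
dec:    5  4  1  5  4  1  3  3  3  2  2  1  1
Best peak at i=9 (value 24): inc=5, dec=3, length 5+3−1 = 7.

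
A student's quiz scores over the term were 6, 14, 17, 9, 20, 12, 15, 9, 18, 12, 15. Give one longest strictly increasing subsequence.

6, 9, 12, 15, 18

Patience tails give the LIS length; then backtrack through the dp parents:
6 → extends → [6]
14 → extends → [6, 14]
17 → extends → [6, 14, 17]
9 → replaces 14 → [6, 9, 17]
20 → extends → [6, 9, 17, 20]
12 → replaces 17 → [6, 9, 12, 20]
15 → replaces 20 → [6, 9, 12, 15]
9 → already a tail → [6, 9, 12, 15]
18 → extends → [6, 9, 12, 15, 18]
12 → already a tail → [6, 9, 12, 15, 18]
15 → already a tail → [6, 9, 12, 15, 18]
Length 5; one witness is 6, 9, 12, 15, 18.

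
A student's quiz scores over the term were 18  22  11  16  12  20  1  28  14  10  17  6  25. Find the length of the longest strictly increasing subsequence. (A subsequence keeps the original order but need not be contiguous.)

Track the smallest tail for each achievable length (strict):
18 → extends → [18]
22 → extends → [18, 22]
11 → replaces 18 → [11, 22]
16 → replaces 22 → [11, 16]
12 → replaces 16 → [11, 12]
20 → extends → [11, 12, 20]
1 → replaces 11 → [1, 12, 20]
28 → extends → [1, 12, 20, 28]
14 → replaces 20 → [1, 12, 14, 28]
10 → replaces 12 → [1, 10, 14, 28]
17 → replaces 28 → [1, 10, 14, 17]
6 → replaces 10 → [1, 6, 14, 17]
25 → extends → [1, 6, 14, 17, 25]
Five tails, so the longest strictly increasing subsequence has length 5 (e.g. 11, 12, 14, 17, 25).

5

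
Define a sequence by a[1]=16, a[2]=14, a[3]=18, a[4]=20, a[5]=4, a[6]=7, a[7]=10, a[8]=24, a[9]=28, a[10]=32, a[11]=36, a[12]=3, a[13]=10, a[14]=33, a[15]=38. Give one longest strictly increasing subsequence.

Patience tails give the LIS length; then backtrack through the dp parents:
16 → extends → [16]
14 → replaces 16 → [14]
18 → extends → [14, 18]
20 → extends → [14, 18, 20]
4 → replaces 14 → [4, 18, 20]
7 → replaces 18 → [4, 7, 20]
10 → replaces 20 → [4, 7, 10]
24 → extends → [4, 7, 10, 24]
28 → extends → [4, 7, 10, 24, 28]
32 → extends → [4, 7, 10, 24, 28, 32]
36 → extends → [4, 7, 10, 24, 28, 32, 36]
3 → replaces 4 → [3, 7, 10, 24, 28, 32, 36]
10 → already a tail → [3, 7, 10, 24, 28, 32, 36]
33 → replaces 36 → [3, 7, 10, 24, 28, 32, 33]
38 → extends → [3, 7, 10, 24, 28, 32, 33, 38]
Length 8; one witness is 16, 18, 20, 24, 28, 32, 36, 38.

16, 18, 20, 24, 28, 32, 36, 38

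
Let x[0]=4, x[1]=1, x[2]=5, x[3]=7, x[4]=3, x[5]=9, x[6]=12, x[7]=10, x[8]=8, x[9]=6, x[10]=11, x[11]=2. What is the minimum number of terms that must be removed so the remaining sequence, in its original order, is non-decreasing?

Fewest deletions = n − (longest non-decreasing subsequence).
i:      0  1  2  3  4  5  6  7  8  9 10 11
x[i]:   4  1  5  7  3  9 12 10  8  6 11  2
dp:     1  1  2  3  2  4  5  5  4  3  6  2
max dp = 6, so deletions = 12 − 6 = 6.

6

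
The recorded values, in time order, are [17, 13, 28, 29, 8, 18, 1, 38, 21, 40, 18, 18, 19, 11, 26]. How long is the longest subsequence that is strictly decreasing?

Negate each value so 'decreasing' becomes 'increasing', then run patience tails on the negated sequence:
-17 → extends → [-17]
-13 → extends → [-17, -13]
-28 → replaces -17 → [-28, -13]
-29 → replaces -28 → [-29, -13]
-8 → extends → [-29, -13, -8]
-18 → replaces -13 → [-29, -18, -8]
-1 → extends → [-29, -18, -8, -1]
-38 → replaces -29 → [-38, -18, -8, -1]
-21 → replaces -18 → [-38, -21, -8, -1]
-40 → replaces -38 → [-40, -21, -8, -1]
-18 → replaces -8 → [-40, -21, -18, -1]
-18 → already a tail → [-40, -21, -18, -1]
-19 → replaces -18 → [-40, -21, -19, -1]
-11 → replaces -1 → [-40, -21, -19, -11]
-26 → replaces -21 → [-40, -26, -19, -11]
Four tails, so the longest strictly decreasing subsequence of the original has length 4.

4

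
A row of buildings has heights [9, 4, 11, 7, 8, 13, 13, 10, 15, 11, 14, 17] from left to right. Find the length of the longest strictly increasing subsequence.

7

Track the smallest tail for each achievable length (strict):
9 → extends → [9]
4 → replaces 9 → [4]
11 → extends → [4, 11]
7 → replaces 11 → [4, 7]
8 → extends → [4, 7, 8]
13 → extends → [4, 7, 8, 13]
13 → already a tail → [4, 7, 8, 13]
10 → replaces 13 → [4, 7, 8, 10]
15 → extends → [4, 7, 8, 10, 15]
11 → replaces 15 → [4, 7, 8, 10, 11]
14 → extends → [4, 7, 8, 10, 11, 14]
17 → extends → [4, 7, 8, 10, 11, 14, 17]
Seven tails, so the longest strictly increasing subsequence has length 7 (e.g. 4, 7, 8, 10, 11, 14, 17).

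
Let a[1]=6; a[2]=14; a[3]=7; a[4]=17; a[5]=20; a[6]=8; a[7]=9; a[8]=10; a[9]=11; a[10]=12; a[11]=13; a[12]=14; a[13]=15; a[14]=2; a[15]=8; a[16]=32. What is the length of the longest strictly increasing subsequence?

Track the smallest tail for each achievable length (strict):
6 → extends → [6]
14 → extends → [6, 14]
7 → replaces 14 → [6, 7]
17 → extends → [6, 7, 17]
20 → extends → [6, 7, 17, 20]
8 → replaces 17 → [6, 7, 8, 20]
9 → replaces 20 → [6, 7, 8, 9]
10 → extends → [6, 7, 8, 9, 10]
11 → extends → [6, 7, 8, 9, 10, 11]
12 → extends → [6, 7, 8, 9, 10, 11, 12]
13 → extends → [6, 7, 8, 9, 10, 11, 12, 13]
14 → extends → [6, 7, 8, 9, 10, 11, 12, 13, 14]
15 → extends → [6, 7, 8, 9, 10, 11, 12, 13, 14, 15]
2 → replaces 6 → [2, 7, 8, 9, 10, 11, 12, 13, 14, 15]
8 → already a tail → [2, 7, 8, 9, 10, 11, 12, 13, 14, 15]
32 → extends → [2, 7, 8, 9, 10, 11, 12, 13, 14, 15, 32]
Eleven tails, so the longest strictly increasing subsequence has length 11 (e.g. 6, 7, 8, 9, 10, 11, 12, 13, 14, 15, 32).

11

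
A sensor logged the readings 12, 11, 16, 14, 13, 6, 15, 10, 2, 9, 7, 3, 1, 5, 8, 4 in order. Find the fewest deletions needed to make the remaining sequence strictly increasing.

Fewest deletions = n − (longest strictly increasing subsequence).
Patience tails:
12 → extends → [12]
11 → replaces 12 → [11]
16 → extends → [11, 16]
14 → replaces 16 → [11, 14]
13 → replaces 14 → [11, 13]
6 → replaces 11 → [6, 13]
15 → extends → [6, 13, 15]
10 → replaces 13 → [6, 10, 15]
2 → replaces 6 → [2, 10, 15]
9 → replaces 10 → [2, 9, 15]
7 → replaces 9 → [2, 7, 15]
3 → replaces 7 → [2, 3, 15]
1 → replaces 2 → [1, 3, 15]
5 → replaces 15 → [1, 3, 5]
8 → extends → [1, 3, 5, 8]
4 → replaces 5 → [1, 3, 4, 8]
Longest strictly increasing subsequence has length 4, so deletions = 16 − 4 = 12.

12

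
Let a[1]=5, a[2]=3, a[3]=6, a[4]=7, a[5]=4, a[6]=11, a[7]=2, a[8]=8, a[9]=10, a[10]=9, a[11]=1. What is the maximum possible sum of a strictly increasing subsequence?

36

Let S[i] be the best sum of a strictly increasing subsequence ending at i:
i:      1  2  3  4  5  6  7  8  9 10 11
a[i]:   5  3  6  7  4 11  2  8 10  9  1
S:      5  3 11 18  7 29  2 26 36 35  1
Maximum is 36 (e.g. 5 + 6 + 7 + 8 + 10).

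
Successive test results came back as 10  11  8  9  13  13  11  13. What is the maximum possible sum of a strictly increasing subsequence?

41

Let S[i] be the best sum of a strictly increasing subsequence ending at i:
i:      1  2  3  4  5  6  7  8
a[i]:  10 11  8  9 13 13 11 13
S:     10 21  8 17 34 34 28 41
Maximum is 41 (e.g. 8 + 9 + 11 + 13).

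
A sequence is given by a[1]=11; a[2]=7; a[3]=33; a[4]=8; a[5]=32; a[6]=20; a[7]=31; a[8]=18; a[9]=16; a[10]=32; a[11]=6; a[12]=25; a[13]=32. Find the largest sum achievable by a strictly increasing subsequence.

Let S[i] be the best sum of a strictly increasing subsequence ending at i:
i:      1  2  3  4  5  6  7  8  9 10 11 12 13
a[i]:  11  7 33  8 32 20 31 18 16 32  6 25 32
S:     11  7 44 15 47 35 66 33 31 98  6 60 98
Maximum is 98 (e.g. 7 + 8 + 20 + 31 + 32).

98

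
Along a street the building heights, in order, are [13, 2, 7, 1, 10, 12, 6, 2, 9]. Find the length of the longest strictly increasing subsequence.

Track the smallest tail for each achievable length (strict):
13 → extends → [13]
2 → replaces 13 → [2]
7 → extends → [2, 7]
1 → replaces 2 → [1, 7]
10 → extends → [1, 7, 10]
12 → extends → [1, 7, 10, 12]
6 → replaces 7 → [1, 6, 10, 12]
2 → replaces 6 → [1, 2, 10, 12]
9 → replaces 10 → [1, 2, 9, 12]
Four tails, so the longest strictly increasing subsequence has length 4 (e.g. 2, 7, 10, 12).

4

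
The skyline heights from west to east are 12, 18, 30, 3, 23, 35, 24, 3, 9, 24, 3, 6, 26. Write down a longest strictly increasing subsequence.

Patience tails give the LIS length; then backtrack through the dp parents:
12 → extends → [12]
18 → extends → [12, 18]
30 → extends → [12, 18, 30]
3 → replaces 12 → [3, 18, 30]
23 → replaces 30 → [3, 18, 23]
35 → extends → [3, 18, 23, 35]
24 → replaces 35 → [3, 18, 23, 24]
3 → already a tail → [3, 18, 23, 24]
9 → replaces 18 → [3, 9, 23, 24]
24 → already a tail → [3, 9, 23, 24]
3 → already a tail → [3, 9, 23, 24]
6 → replaces 9 → [3, 6, 23, 24]
26 → extends → [3, 6, 23, 24, 26]
Length 5; one witness is 12, 18, 23, 24, 26.

12, 18, 23, 24, 26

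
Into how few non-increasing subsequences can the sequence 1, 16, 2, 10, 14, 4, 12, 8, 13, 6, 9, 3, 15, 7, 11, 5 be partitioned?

Place each on the leftmost legal pile:
1 → new pile 1 (tops now [1])
16 → new pile 2 (tops now [1, 16])
2 → pile 2 (tops now [1, 2])
10 → new pile 3 (tops now [1, 2, 10])
14 → new pile 4 (tops now [1, 2, 10, 14])
4 → pile 3 (tops now [1, 2, 4, 14])
12 → pile 4 (tops now [1, 2, 4, 12])
8 → pile 4 (tops now [1, 2, 4, 8])
13 → new pile 5 (tops now [1, 2, 4, 8, 13])
6 → pile 4 (tops now [1, 2, 4, 6, 13])
9 → pile 5 (tops now [1, 2, 4, 6, 9])
3 → pile 3 (tops now [1, 2, 3, 6, 9])
15 → new pile 6 (tops now [1, 2, 3, 6, 9, 15])
7 → pile 5 (tops now [1, 2, 3, 6, 7, 15])
11 → pile 6 (tops now [1, 2, 3, 6, 7, 11])
5 → pile 4 (tops now [1, 2, 3, 5, 7, 11])
Six piles.

6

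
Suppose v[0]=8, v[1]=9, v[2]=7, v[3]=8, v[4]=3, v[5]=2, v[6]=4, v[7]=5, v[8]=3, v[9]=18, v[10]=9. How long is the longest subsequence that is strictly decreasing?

Let dp[i] be the longest strictly decreasing subsequence ending at i:
i:      0  1  2  3  4  5  6  7  8  9 10
v[i]:   8  9  7  8  3  2  4  5  3 18  9
dp:     1  1  2  2  3  4  3  3  4  1  2
Maximum is 4.

4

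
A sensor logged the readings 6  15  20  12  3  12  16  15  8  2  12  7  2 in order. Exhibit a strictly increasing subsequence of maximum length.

Patience tails give the LIS length; then backtrack through the dp parents:
6 → extends → [6]
15 → extends → [6, 15]
20 → extends → [6, 15, 20]
12 → replaces 15 → [6, 12, 20]
3 → replaces 6 → [3, 12, 20]
12 → already a tail → [3, 12, 20]
16 → replaces 20 → [3, 12, 16]
15 → replaces 16 → [3, 12, 15]
8 → replaces 12 → [3, 8, 15]
2 → replaces 3 → [2, 8, 15]
12 → replaces 15 → [2, 8, 12]
7 → replaces 8 → [2, 7, 12]
2 → already a tail → [2, 7, 12]
Length 3; one witness is 6, 15, 20.

6, 15, 20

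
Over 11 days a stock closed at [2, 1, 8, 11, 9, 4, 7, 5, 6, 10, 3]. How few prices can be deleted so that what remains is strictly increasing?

Fewest deletions = n − (longest strictly increasing subsequence).
i:      1  2  3  4  5  6  7  8  9 10 11
a[i]:   2  1  8 11  9  4  7  5  6 10  3
dp:     1  1  2  3  3  2  3  3  4  5  2
max dp = 5, so deletions = 11 − 5 = 6.

6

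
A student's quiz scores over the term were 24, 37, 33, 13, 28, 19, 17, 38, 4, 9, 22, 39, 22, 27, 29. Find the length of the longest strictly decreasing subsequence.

Let dp[i] be the longest strictly decreasing subsequence ending at i:
i:      1  2  3  4  5  6  7  8  9 10 11 12 13 14 15
a[i]:  24 37 33 13 28 19 17 38  4  9 22 39 22 27 29
dp:     1  1  2  3  3  4  5  1  6  6  4  1  4  4  3
Maximum is 6.

6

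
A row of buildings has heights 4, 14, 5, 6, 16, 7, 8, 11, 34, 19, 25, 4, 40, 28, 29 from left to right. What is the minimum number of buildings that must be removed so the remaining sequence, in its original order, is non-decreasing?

Fewest deletions = n − (longest non-decreasing subsequence).
Patience tails:
4 → extends → [4]
14 → extends → [4, 14]
5 → replaces 14 → [4, 5]
6 → extends → [4, 5, 6]
16 → extends → [4, 5, 6, 16]
7 → replaces 16 → [4, 5, 6, 7]
8 → extends → [4, 5, 6, 7, 8]
11 → extends → [4, 5, 6, 7, 8, 11]
34 → extends → [4, 5, 6, 7, 8, 11, 34]
19 → replaces 34 → [4, 5, 6, 7, 8, 11, 19]
25 → extends → [4, 5, 6, 7, 8, 11, 19, 25]
4 → replaces 5 → [4, 4, 6, 7, 8, 11, 19, 25]
40 → extends → [4, 4, 6, 7, 8, 11, 19, 25, 40]
28 → replaces 40 → [4, 4, 6, 7, 8, 11, 19, 25, 28]
29 → extends → [4, 4, 6, 7, 8, 11, 19, 25, 28, 29]
Longest non-decreasing subsequence has length 10, so deletions = 15 − 10 = 5.

5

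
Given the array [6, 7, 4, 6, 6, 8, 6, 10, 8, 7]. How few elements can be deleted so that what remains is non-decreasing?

Fewest deletions = n − (longest non-decreasing subsequence).
i:      1  2  3  4  5  6  7  8  9 10
a[i]:   6  7  4  6  6  8  6 10  8  7
dp:     1  2  1  2  3  4  4  5  5  5
max dp = 5, so deletions = 10 − 5 = 5.

5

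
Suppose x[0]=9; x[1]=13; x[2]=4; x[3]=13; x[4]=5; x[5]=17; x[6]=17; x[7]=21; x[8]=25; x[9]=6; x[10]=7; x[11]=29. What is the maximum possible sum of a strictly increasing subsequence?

114

Let S[i] be the best sum of a strictly increasing subsequence ending at i:
i:       0   1   2   3   4   5   6   7   8   9  10  11
x[i]:    9  13   4  13   5  17  17  21  25   6   7  29
S:       9  22   4  22   9  39  39  60  85  15  22 114
Maximum is 114 (e.g. 9 + 13 + 17 + 21 + 25 + 29).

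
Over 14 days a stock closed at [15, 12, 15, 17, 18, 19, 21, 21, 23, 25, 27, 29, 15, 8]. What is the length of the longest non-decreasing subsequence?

11

Let dp[i] be the length of the longest such subsequence ending at index i:
i:      1  2  3  4  5  6  7  8  9 10 11 12 13 14
a[i]:  15 12 15 17 18 19 21 21 23 25 27 29 15  8
dp:     1  1  2  3  4  5  6  7  8  9 10 11  3  1
Maximum dp value is 11.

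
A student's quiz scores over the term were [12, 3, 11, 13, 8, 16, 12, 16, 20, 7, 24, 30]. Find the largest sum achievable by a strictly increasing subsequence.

117

Let S[i] be the best sum of a strictly increasing subsequence ending at i:
i:       1   2   3   4   5   6   7   8   9  10  11  12
a[i]:   12   3  11  13   8  16  12  16  20   7  24  30
S:      12   3  14  27  11  43  26  43  63  10  87 117
Maximum is 117 (e.g. 3 + 11 + 13 + 16 + 20 + 24 + 30).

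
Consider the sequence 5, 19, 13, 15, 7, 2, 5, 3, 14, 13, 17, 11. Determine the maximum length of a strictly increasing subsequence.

4

Track the smallest tail for each achievable length (strict):
5 → extends → [5]
19 → extends → [5, 19]
13 → replaces 19 → [5, 13]
15 → extends → [5, 13, 15]
7 → replaces 13 → [5, 7, 15]
2 → replaces 5 → [2, 7, 15]
5 → replaces 7 → [2, 5, 15]
3 → replaces 5 → [2, 3, 15]
14 → replaces 15 → [2, 3, 14]
13 → replaces 14 → [2, 3, 13]
17 → extends → [2, 3, 13, 17]
11 → replaces 13 → [2, 3, 11, 17]
Four tails, so the longest strictly increasing subsequence has length 4 (e.g. 5, 13, 15, 17).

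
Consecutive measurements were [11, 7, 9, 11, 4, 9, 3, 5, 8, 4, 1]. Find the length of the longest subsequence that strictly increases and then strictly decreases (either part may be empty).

inc[i] = longest strictly increasing subsequence ending at i; dec[i] = longest strictly decreasing subsequence starting at i:
i:      1  2  3  4  5  6  7  8  9 10 11
a[i]:  11  7  9 11  4  9  3  5  8  4  1
inc:    1  1  2  3  1  2  1  2  3  2  1
dec:    5  4  4  5  3  4  2  3  3  2  1
Best peak at i=4 (value 11): inc=3, dec=5, length 3+5−1 = 7.

7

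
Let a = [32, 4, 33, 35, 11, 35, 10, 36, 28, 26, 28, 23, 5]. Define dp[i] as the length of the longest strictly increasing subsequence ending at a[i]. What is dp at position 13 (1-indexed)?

dp[i] = 1 + max{dp[j] : j<i, a[j]<a[i]} (or 1 if no such j):
i:      1  2  3  4  5  6  7  8  9 10 11 12 13
a[i]:  32  4 33 35 11 35 10 36 28 26 28 23  5
dp:     1  1  2  3  2  3  2  4  3  3  4  3  2
At index 13 the value is 2.

2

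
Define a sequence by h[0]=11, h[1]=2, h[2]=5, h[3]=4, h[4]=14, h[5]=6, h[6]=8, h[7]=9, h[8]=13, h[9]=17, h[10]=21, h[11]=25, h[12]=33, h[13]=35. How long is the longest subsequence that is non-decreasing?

11

Let dp[i] be the length of the longest such subsequence ending at index i:
i:      0  1  2  3  4  5  6  7  8  9 10 11 12 13
h[i]:  11  2  5  4 14  6  8  9 13 17 21 25 33 35
dp:     1  1  2  2  3  3  4  5  6  7  8  9 10 11
Maximum dp value is 11.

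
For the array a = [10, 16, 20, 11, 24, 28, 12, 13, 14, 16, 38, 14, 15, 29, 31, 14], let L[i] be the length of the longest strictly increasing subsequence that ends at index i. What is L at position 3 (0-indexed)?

dp[i] = 1 + max{dp[j] : j<i, a[j]<a[i]} (or 1 if no such j):
i:      0  1  2  3  4  5  6  7  8  9 10 11 12 13 14 15
a[i]:  10 16 20 11 24 28 12 13 14 16 38 14 15 29 31 14
dp:     1  2  3  2  4  5  3  4  5  6  7  5  6  7  8  5
At index 3 the value is 2.

2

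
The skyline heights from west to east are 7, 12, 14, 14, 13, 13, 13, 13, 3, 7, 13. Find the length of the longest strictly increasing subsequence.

3

Track the smallest tail for each achievable length (strict):
7 → extends → [7]
12 → extends → [7, 12]
14 → extends → [7, 12, 14]
14 → already a tail → [7, 12, 14]
13 → replaces 14 → [7, 12, 13]
13 → already a tail → [7, 12, 13]
13 → already a tail → [7, 12, 13]
13 → already a tail → [7, 12, 13]
3 → replaces 7 → [3, 12, 13]
7 → replaces 12 → [3, 7, 13]
13 → already a tail → [3, 7, 13]
Three tails, so the longest strictly increasing subsequence has length 3 (e.g. 7, 12, 14).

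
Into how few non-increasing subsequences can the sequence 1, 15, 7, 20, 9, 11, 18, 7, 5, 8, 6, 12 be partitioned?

The minimum number of non-increasing subsequences covering a sequence equals the length of its longest strictly increasing subsequence.
LIS length is 5 (e.g. 1, 7, 9, 11, 18), so 5 piles are needed.

5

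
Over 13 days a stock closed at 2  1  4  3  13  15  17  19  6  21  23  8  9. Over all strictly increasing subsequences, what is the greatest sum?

114

Let S[i] be the best sum of a strictly increasing subsequence ending at i:
i:       1   2   3   4   5   6   7   8   9  10  11  12  13
a[i]:    2   1   4   3  13  15  17  19   6  21  23   8   9
S:       2   1   6   5  19  34  51  70  12  91 114  20  29
Maximum is 114 (e.g. 2 + 4 + 13 + 15 + 17 + 19 + 21 + 23).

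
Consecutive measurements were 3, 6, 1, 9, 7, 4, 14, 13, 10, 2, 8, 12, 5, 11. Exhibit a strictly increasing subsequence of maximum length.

3, 6, 9, 10, 12

Patience tails give the LIS length; then backtrack through the dp parents:
3 → extends → [3]
6 → extends → [3, 6]
1 → replaces 3 → [1, 6]
9 → extends → [1, 6, 9]
7 → replaces 9 → [1, 6, 7]
4 → replaces 6 → [1, 4, 7]
14 → extends → [1, 4, 7, 14]
13 → replaces 14 → [1, 4, 7, 13]
10 → replaces 13 → [1, 4, 7, 10]
2 → replaces 4 → [1, 2, 7, 10]
8 → replaces 10 → [1, 2, 7, 8]
12 → extends → [1, 2, 7, 8, 12]
5 → replaces 7 → [1, 2, 5, 8, 12]
11 → replaces 12 → [1, 2, 5, 8, 11]
Length 5; one witness is 3, 6, 9, 10, 12.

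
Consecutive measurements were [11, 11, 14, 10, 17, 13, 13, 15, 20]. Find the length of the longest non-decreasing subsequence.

Track the smallest tail for each achievable length (allowing ties):
11 → extends → [11]
11 → extends → [11, 11]
14 → extends → [11, 11, 14]
10 → replaces 11 → [10, 11, 14]
17 → extends → [10, 11, 14, 17]
13 → replaces 14 → [10, 11, 13, 17]
13 → replaces 17 → [10, 11, 13, 13]
15 → extends → [10, 11, 13, 13, 15]
20 → extends → [10, 11, 13, 13, 15, 20]
Six tails, so the longest non-decreasing subsequence has length 6 (e.g. 11, 11, 13, 13, 15, 20).

6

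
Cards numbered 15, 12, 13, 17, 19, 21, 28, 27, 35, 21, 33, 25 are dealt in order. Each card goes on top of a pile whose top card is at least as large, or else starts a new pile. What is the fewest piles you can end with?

The minimum number of non-increasing subsequences covering a sequence equals the length of its longest strictly increasing subsequence.
LIS length is 7 (e.g. 12, 13, 17, 19, 21, 28, 35), so 7 piles are needed.

7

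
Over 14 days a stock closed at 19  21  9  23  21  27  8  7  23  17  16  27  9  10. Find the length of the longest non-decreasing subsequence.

Track the smallest tail for each achievable length (allowing ties):
19 → extends → [19]
21 → extends → [19, 21]
9 → replaces 19 → [9, 21]
23 → extends → [9, 21, 23]
21 → replaces 23 → [9, 21, 21]
27 → extends → [9, 21, 21, 27]
8 → replaces 9 → [8, 21, 21, 27]
7 → replaces 8 → [7, 21, 21, 27]
23 → replaces 27 → [7, 21, 21, 23]
17 → replaces 21 → [7, 17, 21, 23]
16 → replaces 17 → [7, 16, 21, 23]
27 → extends → [7, 16, 21, 23, 27]
9 → replaces 16 → [7, 9, 21, 23, 27]
10 → replaces 21 → [7, 9, 10, 23, 27]
Five tails, so the longest non-decreasing subsequence has length 5 (e.g. 19, 21, 23, 27, 27).

5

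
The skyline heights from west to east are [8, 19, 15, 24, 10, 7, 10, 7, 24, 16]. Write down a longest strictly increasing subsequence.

Patience tails give the LIS length; then backtrack through the dp parents:
8 → extends → [8]
19 → extends → [8, 19]
15 → replaces 19 → [8, 15]
24 → extends → [8, 15, 24]
10 → replaces 15 → [8, 10, 24]
7 → replaces 8 → [7, 10, 24]
10 → already a tail → [7, 10, 24]
7 → already a tail → [7, 10, 24]
24 → already a tail → [7, 10, 24]
16 → replaces 24 → [7, 10, 16]
Length 3; one witness is 8, 19, 24.

8, 19, 24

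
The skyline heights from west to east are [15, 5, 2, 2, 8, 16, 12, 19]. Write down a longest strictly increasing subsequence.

5, 8, 16, 19

Patience tails give the LIS length; then backtrack through the dp parents:
15 → extends → [15]
5 → replaces 15 → [5]
2 → replaces 5 → [2]
2 → already a tail → [2]
8 → extends → [2, 8]
16 → extends → [2, 8, 16]
12 → replaces 16 → [2, 8, 12]
19 → extends → [2, 8, 12, 19]
Length 4; one witness is 5, 8, 16, 19.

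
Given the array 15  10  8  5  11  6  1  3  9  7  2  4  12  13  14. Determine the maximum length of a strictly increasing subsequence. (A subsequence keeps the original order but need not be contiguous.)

Let dp[i] be the length of the longest such subsequence ending at index i:
i:      1  2  3  4  5  6  7  8  9 10 11 12 13 14 15
a[i]:  15 10  8  5 11  6  1  3  9  7  2  4 12 13 14
dp:     1  1  1  1  2  2  1  2  3  3  2  3  4  5  6
Maximum dp value is 6.

6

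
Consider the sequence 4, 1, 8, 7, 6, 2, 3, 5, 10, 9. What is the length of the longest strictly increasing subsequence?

Track the smallest tail for each achievable length (strict):
4 → extends → [4]
1 → replaces 4 → [1]
8 → extends → [1, 8]
7 → replaces 8 → [1, 7]
6 → replaces 7 → [1, 6]
2 → replaces 6 → [1, 2]
3 → extends → [1, 2, 3]
5 → extends → [1, 2, 3, 5]
10 → extends → [1, 2, 3, 5, 10]
9 → replaces 10 → [1, 2, 3, 5, 9]
Five tails, so the longest strictly increasing subsequence has length 5 (e.g. 1, 2, 3, 5, 10).

5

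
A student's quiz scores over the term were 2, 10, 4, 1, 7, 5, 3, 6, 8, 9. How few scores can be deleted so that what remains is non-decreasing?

4

Fewest deletions = n − (longest non-decreasing subsequence).
Patience tails:
2 → extends → [2]
10 → extends → [2, 10]
4 → replaces 10 → [2, 4]
1 → replaces 2 → [1, 4]
7 → extends → [1, 4, 7]
5 → replaces 7 → [1, 4, 5]
3 → replaces 4 → [1, 3, 5]
6 → extends → [1, 3, 5, 6]
8 → extends → [1, 3, 5, 6, 8]
9 → extends → [1, 3, 5, 6, 8, 9]
Longest non-decreasing subsequence has length 6, so deletions = 10 − 6 = 4.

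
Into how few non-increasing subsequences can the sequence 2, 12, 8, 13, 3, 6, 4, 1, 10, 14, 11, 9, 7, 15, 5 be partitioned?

The minimum number of non-increasing subsequences covering a sequence equals the length of its longest strictly increasing subsequence.
LIS length is 6 (e.g. 2, 3, 6, 10, 14, 15), so 6 piles are needed.

6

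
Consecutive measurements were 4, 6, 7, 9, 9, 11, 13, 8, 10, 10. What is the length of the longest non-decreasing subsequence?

7

Track the smallest tail for each achievable length (allowing ties):
4 → extends → [4]
6 → extends → [4, 6]
7 → extends → [4, 6, 7]
9 → extends → [4, 6, 7, 9]
9 → extends → [4, 6, 7, 9, 9]
11 → extends → [4, 6, 7, 9, 9, 11]
13 → extends → [4, 6, 7, 9, 9, 11, 13]
8 → replaces 9 → [4, 6, 7, 8, 9, 11, 13]
10 → replaces 11 → [4, 6, 7, 8, 9, 10, 13]
10 → replaces 13 → [4, 6, 7, 8, 9, 10, 10]
Seven tails, so the longest non-decreasing subsequence has length 7 (e.g. 4, 6, 7, 9, 9, 11, 13).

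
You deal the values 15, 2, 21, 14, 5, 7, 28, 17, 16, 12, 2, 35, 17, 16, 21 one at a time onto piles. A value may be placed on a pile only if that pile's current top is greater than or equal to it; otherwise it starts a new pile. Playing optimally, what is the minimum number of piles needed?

6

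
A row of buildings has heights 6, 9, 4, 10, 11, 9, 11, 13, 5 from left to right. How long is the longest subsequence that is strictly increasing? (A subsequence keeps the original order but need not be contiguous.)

Let dp[i] be the length of the longest such subsequence ending at index i:
i:      1  2  3  4  5  6  7  8  9
a[i]:   6  9  4 10 11  9 11 13  5
dp:     1  2  1  3  4  2  4  5  2
Maximum dp value is 5.

5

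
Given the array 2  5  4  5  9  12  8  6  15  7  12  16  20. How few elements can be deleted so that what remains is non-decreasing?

Fewest deletions = n − (longest non-decreasing subsequence).
i:      1  2  3  4  5  6  7  8  9 10 11 12 13
a[i]:   2  5  4  5  9 12  8  6 15  7 12 16 20
dp:     1  2  2  3  4  5  4  4  6  5  6  7  8
max dp = 8, so deletions = 13 − 8 = 5.

5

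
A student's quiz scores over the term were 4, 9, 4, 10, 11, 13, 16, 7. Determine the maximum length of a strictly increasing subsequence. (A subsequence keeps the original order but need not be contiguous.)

Track the smallest tail for each achievable length (strict):
4 → extends → [4]
9 → extends → [4, 9]
4 → already a tail → [4, 9]
10 → extends → [4, 9, 10]
11 → extends → [4, 9, 10, 11]
13 → extends → [4, 9, 10, 11, 13]
16 → extends → [4, 9, 10, 11, 13, 16]
7 → replaces 9 → [4, 7, 10, 11, 13, 16]
Six tails, so the longest strictly increasing subsequence has length 6 (e.g. 4, 9, 10, 11, 13, 16).

6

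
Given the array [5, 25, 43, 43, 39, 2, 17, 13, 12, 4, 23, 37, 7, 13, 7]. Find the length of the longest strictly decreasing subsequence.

6

Negate each value so 'decreasing' becomes 'increasing', then run patience tails on the negated sequence:
-5 → extends → [-5]
-25 → replaces -5 → [-25]
-43 → replaces -25 → [-43]
-43 → already a tail → [-43]
-39 → extends → [-43, -39]
-2 → extends → [-43, -39, -2]
-17 → replaces -2 → [-43, -39, -17]
-13 → extends → [-43, -39, -17, -13]
-12 → extends → [-43, -39, -17, -13, -12]
-4 → extends → [-43, -39, -17, -13, -12, -4]
-23 → replaces -17 → [-43, -39, -23, -13, -12, -4]
-37 → replaces -23 → [-43, -39, -37, -13, -12, -4]
-7 → replaces -4 → [-43, -39, -37, -13, -12, -7]
-13 → already a tail → [-43, -39, -37, -13, -12, -7]
-7 → already a tail → [-43, -39, -37, -13, -12, -7]
Six tails, so the longest strictly decreasing subsequence of the original has length 6.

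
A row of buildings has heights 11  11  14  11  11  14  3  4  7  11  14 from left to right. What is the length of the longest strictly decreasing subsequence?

Negate each value so 'decreasing' becomes 'increasing', then run patience tails on the negated sequence:
-11 → extends → [-11]
-11 → already a tail → [-11]
-14 → replaces -11 → [-14]
-11 → extends → [-14, -11]
-11 → already a tail → [-14, -11]
-14 → already a tail → [-14, -11]
-3 → extends → [-14, -11, -3]
-4 → replaces -3 → [-14, -11, -4]
-7 → replaces -4 → [-14, -11, -7]
-11 → already a tail → [-14, -11, -7]
-14 → already a tail → [-14, -11, -7]
Three tails, so the longest strictly decreasing subsequence of the original has length 3.

3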